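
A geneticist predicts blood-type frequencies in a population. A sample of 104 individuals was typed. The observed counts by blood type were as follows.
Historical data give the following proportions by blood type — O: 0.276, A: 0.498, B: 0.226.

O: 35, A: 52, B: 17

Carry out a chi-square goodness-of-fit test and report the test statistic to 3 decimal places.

3.182

Expected counts E_i = n·p_i: 104×0.276 = 28.704, 104×0.498 = 51.792, 104×0.226 = 23.504.
χ² = (35−28.704)²/28.704 + (52−51.792)²/51.792 + (17−23.504)²/23.504
   = 1.3810 + 0.0008 + 1.7998
Sum = 3.182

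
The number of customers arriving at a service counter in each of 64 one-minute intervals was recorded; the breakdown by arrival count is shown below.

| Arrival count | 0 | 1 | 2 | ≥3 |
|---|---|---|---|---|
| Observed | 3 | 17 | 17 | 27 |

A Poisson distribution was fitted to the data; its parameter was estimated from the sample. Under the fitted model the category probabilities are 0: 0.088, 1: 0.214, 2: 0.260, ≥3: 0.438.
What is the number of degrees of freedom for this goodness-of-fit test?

There are k = 4 categories and 1 parameter estimated from the data, so df = 4 − 1 − 1 = 2.

2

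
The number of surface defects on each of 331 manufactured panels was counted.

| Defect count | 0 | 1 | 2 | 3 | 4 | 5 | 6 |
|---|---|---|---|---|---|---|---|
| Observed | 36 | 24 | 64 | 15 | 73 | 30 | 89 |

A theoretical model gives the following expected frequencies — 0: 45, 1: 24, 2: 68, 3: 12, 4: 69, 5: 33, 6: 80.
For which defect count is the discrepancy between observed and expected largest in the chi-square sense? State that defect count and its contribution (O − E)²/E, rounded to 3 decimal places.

0, 1.800

0: (36 − 45)²/45 = 81/45 = 1.8000
1: (24 − 24)²/24 = 0/24 = 0.0000
2: (64 − 68)²/68 = 16/68 = 0.2353
3: (15 − 12)²/12 = 9/12 = 0.7500
4: (73 − 69)²/69 = 16/69 = 0.2319
5: (30 − 33)²/33 = 9/33 = 0.2727
6: (89 − 80)²/80 = 81/80 = 1.0125
The largest term is for 0: 1.800.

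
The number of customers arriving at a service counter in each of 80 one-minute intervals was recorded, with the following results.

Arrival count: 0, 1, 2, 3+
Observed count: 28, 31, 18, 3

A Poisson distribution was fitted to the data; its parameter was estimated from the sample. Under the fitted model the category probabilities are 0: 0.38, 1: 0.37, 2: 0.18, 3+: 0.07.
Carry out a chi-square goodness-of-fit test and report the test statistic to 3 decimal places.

2.363

Expected counts E_i = n·p_i: 80×0.38 = 30.4, 80×0.37 = 29.6, 80×0.18 = 14.4, 80×0.07 = 5.6.
χ² = (28−30.4)²/30.4 + (31−29.6)²/29.6 + (18−14.4)²/14.4 + (3−5.6)²/5.6
   = 0.1895 + 0.0662 + 0.9000 + 1.2071
Sum = 2.363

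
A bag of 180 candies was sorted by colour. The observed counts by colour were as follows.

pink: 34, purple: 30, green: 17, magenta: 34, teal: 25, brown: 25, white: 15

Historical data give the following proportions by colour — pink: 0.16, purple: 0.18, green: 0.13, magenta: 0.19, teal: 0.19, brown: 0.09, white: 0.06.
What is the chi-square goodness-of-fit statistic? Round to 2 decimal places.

Expected counts E_i = n·p_i: 180×0.16 = 28.8, 180×0.18 = 32.4, 180×0.13 = 23.4, 180×0.19 = 34.2, 180×0.19 = 34.2, 180×0.09 = 16.2, 180×0.06 = 10.8.
pink: (34 − 28.8)²/28.8 = 27.04/28.8 = 0.939
purple: (30 − 32.4)²/32.4 = 5.76/32.4 = 0.178
green: (17 − 23.4)²/23.4 = 40.96/23.4 = 1.750
magenta: (34 − 34.2)²/34.2 = 0.04/34.2 = 0.001
teal: (25 − 34.2)²/34.2 = 84.64/34.2 = 2.475
brown: (25 − 16.2)²/16.2 = 77.44/16.2 = 4.780
white: (15 − 10.8)²/10.8 = 17.64/10.8 = 1.633
Sum = 11.76

11.76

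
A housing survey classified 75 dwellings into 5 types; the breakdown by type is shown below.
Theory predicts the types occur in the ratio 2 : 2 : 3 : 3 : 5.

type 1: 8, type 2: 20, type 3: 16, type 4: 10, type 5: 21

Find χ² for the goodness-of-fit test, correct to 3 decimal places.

12.773

Ratio total = 15. Expected counts: 75×2/15 = 10, 75×2/15 = 10, 75×3/15 = 15, 75×3/15 = 15, 75×5/15 = 25.
χ² = (8−10)²/10 + (20−10)²/10 + (16−15)²/15 + (10−15)²/15 + (21−25)²/25
   = 0.4000 + 10.0000 + 0.0667 + 1.6667 + 0.6400
Sum = 12.773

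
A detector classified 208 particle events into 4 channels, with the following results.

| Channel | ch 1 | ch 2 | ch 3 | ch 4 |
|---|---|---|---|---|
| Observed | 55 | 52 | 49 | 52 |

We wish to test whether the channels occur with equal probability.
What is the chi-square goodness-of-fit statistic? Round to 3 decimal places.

0.346

Under H₀ each category has probability 1/4, so each expected count is 208/4 = 52.
cat         O        E   (O−E)²/E
ch 1       55       52     0.1731
ch 2       52       52     0.0000
ch 3       49       52     0.1731
ch 4       52       52     0.0000
Sum = 0.346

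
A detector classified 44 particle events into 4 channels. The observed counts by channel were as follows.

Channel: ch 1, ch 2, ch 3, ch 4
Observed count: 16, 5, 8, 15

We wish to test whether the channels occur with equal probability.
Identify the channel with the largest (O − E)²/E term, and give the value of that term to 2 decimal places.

ch 2, 3.27

Under H₀ each category has probability 1/4, so each expected count is 44/4 = 11.
χ² = (16−11)²/11 + (5−11)²/11 + (8−11)²/11 + (15−11)²/11
   = 2.273 + 3.273 + 0.818 + 1.455
The largest term is for ch 2: 3.27.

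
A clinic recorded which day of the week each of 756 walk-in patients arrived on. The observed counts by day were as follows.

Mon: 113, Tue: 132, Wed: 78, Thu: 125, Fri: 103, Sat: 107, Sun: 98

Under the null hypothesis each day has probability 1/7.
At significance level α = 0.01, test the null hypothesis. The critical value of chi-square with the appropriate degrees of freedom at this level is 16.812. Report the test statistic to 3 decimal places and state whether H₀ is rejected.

17.741; reject

Expected count for each of the 7 categories: 756/7 = 108.
Mon: (113 − 108)²/108 = 25/108 = 0.2315
Tue: (132 − 108)²/108 = 576/108 = 5.3333
Wed: (78 − 108)²/108 = 900/108 = 8.3333
Thu: (125 − 108)²/108 = 289/108 = 2.6759
Fri: (103 − 108)²/108 = 25/108 = 0.2315
Sat: (107 − 108)²/108 = 1/108 = 0.0093
Sun: (98 − 108)²/108 = 100/108 = 0.9259
Sum = 17.741
df = 6. Since 17.741 > 16.812, we reject H₀.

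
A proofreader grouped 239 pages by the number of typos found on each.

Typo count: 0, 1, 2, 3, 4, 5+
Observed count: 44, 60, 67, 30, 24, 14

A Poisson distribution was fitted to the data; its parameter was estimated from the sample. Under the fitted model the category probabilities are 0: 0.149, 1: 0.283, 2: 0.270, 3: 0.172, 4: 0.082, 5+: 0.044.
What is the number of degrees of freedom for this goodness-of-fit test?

4

There are k = 6 categories and 1 parameter estimated from the data, so df = 6 − 1 − 1 = 4.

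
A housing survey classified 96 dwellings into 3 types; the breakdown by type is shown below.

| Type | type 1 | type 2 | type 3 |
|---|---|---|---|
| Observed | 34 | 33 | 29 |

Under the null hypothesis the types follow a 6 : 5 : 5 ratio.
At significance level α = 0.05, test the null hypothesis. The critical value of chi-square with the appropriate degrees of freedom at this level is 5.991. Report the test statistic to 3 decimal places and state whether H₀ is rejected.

Ratio total = 16. Expected counts: 96×6/16 = 36, 96×5/16 = 30, 96×5/16 = 30.
χ² = (34−36)²/36 + (33−30)²/30 + (29−30)²/30
   = 0.1111 + 0.3000 + 0.0333
Sum = 0.444
df = 2. Since 0.444 < 5.991, we do not reject H₀.

0.444; do not reject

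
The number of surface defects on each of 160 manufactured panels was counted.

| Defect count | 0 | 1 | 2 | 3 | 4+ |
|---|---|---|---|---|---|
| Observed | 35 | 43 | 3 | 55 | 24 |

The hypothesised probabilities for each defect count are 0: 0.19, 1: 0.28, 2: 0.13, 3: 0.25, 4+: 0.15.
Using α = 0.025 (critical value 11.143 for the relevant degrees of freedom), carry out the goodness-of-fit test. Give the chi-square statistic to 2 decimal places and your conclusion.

Expected counts E_i = n·p_i: 160×0.19 = 30.4, 160×0.28 = 44.8, 160×0.13 = 20.8, 160×0.25 = 40, 160×0.15 = 24.
χ² = (35−30.4)²/30.4 + (43−44.8)²/44.8 + (3−20.8)²/20.8 + (55−40)²/40 + (24−24)²/24
   = 0.696 + 0.072 + 15.233 + 5.625 + 0.000
Sum = 21.63
df = 4. Since 21.63 > 11.143, we reject H₀.

21.63; reject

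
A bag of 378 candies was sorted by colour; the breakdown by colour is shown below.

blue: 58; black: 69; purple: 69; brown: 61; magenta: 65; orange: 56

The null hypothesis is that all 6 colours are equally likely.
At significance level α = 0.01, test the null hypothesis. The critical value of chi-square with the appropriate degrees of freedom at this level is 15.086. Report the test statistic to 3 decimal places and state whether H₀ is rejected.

Expected count for each of the 6 categories: 378/6 = 63.
blue: (58 − 63)²/63 = 25/63 = 0.3968
black: (69 − 63)²/63 = 36/63 = 0.5714
purple: (69 − 63)²/63 = 36/63 = 0.5714
brown: (61 − 63)²/63 = 4/63 = 0.0635
magenta: (65 − 63)²/63 = 4/63 = 0.0635
orange: (56 − 63)²/63 = 49/63 = 0.7778
Sum = 2.444
df = 5. Since 2.444 < 15.086, we do not reject H₀.

2.444; do not reject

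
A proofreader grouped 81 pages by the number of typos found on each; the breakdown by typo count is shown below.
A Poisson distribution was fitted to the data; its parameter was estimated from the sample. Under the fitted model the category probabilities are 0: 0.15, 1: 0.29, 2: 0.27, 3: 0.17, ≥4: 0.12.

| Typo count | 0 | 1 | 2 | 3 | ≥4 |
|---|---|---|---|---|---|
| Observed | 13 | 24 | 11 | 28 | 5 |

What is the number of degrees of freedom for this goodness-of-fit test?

3

There are k = 5 categories and 1 parameter estimated from the data, so df = 5 − 1 − 1 = 3.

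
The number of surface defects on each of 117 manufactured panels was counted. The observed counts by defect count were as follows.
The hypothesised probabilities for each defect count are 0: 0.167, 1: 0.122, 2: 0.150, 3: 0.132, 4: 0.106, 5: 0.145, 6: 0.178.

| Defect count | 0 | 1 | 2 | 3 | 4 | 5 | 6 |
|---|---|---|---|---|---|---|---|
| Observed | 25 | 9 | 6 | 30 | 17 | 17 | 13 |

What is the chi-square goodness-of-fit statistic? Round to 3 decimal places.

Expected counts E_i = n·p_i: 117×0.167 = 19.539, 117×0.122 = 14.274, 117×0.150 = 17.55, 117×0.132 = 15.444, 117×0.106 = 12.402, 117×0.145 = 16.965, 117×0.178 = 20.826.
0: (25 − 19.539)²/19.539 = 29.822521/19.539 = 1.5263
1: (9 − 14.274)²/14.274 = 27.815076/14.274 = 1.9487
2: (6 − 17.55)²/17.55 = 133.4025/17.55 = 7.6013
3: (30 − 15.444)²/15.444 = 211.877136/15.444 = 13.7191
4: (17 − 12.402)²/12.402 = 21.141604/12.402 = 1.7047
5: (17 − 16.965)²/16.965 = 0.001225/16.965 = 0.0001
6: (13 − 20.826)²/20.826 = 61.246276/20.826 = 2.9409
Sum = 29.441

29.441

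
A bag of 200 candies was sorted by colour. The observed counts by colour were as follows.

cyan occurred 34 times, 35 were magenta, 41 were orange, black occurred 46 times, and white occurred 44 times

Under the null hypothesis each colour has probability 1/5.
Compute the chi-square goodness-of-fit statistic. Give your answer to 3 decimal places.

2.850

Expected count for each of the 5 categories: 200/5 = 40.
χ² = (34−40)²/40 + (35−40)²/40 + (41−40)²/40 + (46−40)²/40 + (44−40)²/40
   = 0.9000 + 0.6250 + 0.0250 + 0.9000 + 0.4000
Sum = 2.850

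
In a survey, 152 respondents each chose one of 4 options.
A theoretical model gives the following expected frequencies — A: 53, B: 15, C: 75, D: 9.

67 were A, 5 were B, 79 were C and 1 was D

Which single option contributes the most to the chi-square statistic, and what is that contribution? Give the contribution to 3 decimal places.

χ² = (67−53)²/53 + (5−15)²/15 + (79−75)²/75 + (1−9)²/9
   = 3.6981 + 6.6667 + 0.2133 + 7.1111
The largest term is for D: 7.111.

D, 7.111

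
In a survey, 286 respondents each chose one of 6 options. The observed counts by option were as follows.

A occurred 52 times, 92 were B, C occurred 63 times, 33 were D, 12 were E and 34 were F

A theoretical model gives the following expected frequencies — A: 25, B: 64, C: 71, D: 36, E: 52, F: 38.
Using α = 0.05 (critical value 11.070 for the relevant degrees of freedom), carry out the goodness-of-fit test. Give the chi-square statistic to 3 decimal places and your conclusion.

73.752; reject

χ² = (52−25)²/25 + (92−64)²/64 + (63−71)²/71 + (33−36)²/36 + (12−52)²/52 + (34−38)²/38
   = 29.1600 + 12.2500 + 0.9014 + 0.2500 + 30.7692 + 0.4211
Sum = 73.752
df = 5. Since 73.752 > 11.070, we reject H₀.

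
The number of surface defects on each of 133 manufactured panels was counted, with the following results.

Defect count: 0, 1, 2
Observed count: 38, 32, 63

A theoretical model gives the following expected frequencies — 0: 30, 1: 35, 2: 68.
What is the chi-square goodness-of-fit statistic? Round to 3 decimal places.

χ² = (38−30)²/30 + (32−35)²/35 + (63−68)²/68
   = 2.1333 + 0.2571 + 0.3676
Sum = 2.758

2.758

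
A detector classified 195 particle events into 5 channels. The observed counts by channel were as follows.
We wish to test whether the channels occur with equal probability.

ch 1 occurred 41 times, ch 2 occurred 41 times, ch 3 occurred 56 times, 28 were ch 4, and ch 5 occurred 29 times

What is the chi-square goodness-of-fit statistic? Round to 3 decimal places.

Under H₀ each category has probability 1/5, so each expected count is 195/5 = 39.
χ² = (41−39)²/39 + (41−39)²/39 + (56−39)²/39 + (28−39)²/39 + (29−39)²/39
   = 0.1026 + 0.1026 + 7.4103 + 3.1026 + 2.5641
Sum = 13.282

13.282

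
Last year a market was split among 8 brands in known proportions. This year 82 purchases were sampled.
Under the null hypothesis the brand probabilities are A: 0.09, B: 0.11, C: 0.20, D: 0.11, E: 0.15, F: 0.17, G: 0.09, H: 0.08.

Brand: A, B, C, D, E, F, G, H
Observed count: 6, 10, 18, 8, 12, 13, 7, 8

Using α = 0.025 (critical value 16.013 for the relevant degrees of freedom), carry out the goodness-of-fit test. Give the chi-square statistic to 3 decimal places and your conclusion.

Expected counts E_i = n·p_i: 82×0.09 = 7.38, 82×0.11 = 9.02, 82×0.20 = 16.4, 82×0.11 = 9.02, 82×0.15 = 12.3, 82×0.17 = 13.94, 82×0.09 = 7.38, 82×0.08 = 6.56.
χ² = (6−7.38)²/7.38 + (10−9.02)²/9.02 + (18−16.4)²/16.4 + (8−9.02)²/9.02 + (12−12.3)²/12.3 + (13−13.94)²/13.94 + (7−7.38)²/7.38 + (8−6.56)²/6.56
   = 0.2580 + 0.1065 + 0.1561 + 0.1153 + 0.0073 + 0.0634 + 0.0196 + 0.3161
Sum = 1.042
df = 7. Since 1.042 < 16.013, we do not reject H₀.

1.042; do not reject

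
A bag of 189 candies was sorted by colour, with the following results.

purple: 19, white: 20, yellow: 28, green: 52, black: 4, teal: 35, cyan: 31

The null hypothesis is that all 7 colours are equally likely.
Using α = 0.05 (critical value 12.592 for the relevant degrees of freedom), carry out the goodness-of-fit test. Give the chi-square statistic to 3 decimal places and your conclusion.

49.926; reject

Under H₀ each category has probability 1/7, so each expected count is 189/7 = 27.
χ² = (19−27)²/27 + (20−27)²/27 + (28−27)²/27 + (52−27)²/27 + (4−27)²/27 + (35−27)²/27 + (31−27)²/27
   = 2.3704 + 1.8148 + 0.0370 + 23.1481 + 19.5926 + 2.3704 + 0.5926
Sum = 49.926
df = 6. Since 49.926 > 12.592, we reject H₀.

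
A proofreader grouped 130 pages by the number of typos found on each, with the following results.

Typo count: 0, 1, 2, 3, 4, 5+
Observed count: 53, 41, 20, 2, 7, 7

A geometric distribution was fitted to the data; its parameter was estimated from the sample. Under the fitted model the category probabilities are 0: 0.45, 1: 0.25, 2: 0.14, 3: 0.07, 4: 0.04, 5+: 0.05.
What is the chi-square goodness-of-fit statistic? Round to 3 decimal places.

9.119

Expected counts E_i = n·p_i: 130×0.45 = 58.5, 130×0.25 = 32.5, 130×0.14 = 18.2, 130×0.07 = 9.1, 130×0.04 = 5.2, 130×0.05 = 6.5.
χ² = (53−58.5)²/58.5 + (41−32.5)²/32.5 + (20−18.2)²/18.2 + (2−9.1)²/9.1 + (7−5.2)²/5.2 + (7−6.5)²/6.5
   = 0.5171 + 2.2231 + 0.1780 + 5.5396 + 0.6231 + 0.0385
Sum = 9.119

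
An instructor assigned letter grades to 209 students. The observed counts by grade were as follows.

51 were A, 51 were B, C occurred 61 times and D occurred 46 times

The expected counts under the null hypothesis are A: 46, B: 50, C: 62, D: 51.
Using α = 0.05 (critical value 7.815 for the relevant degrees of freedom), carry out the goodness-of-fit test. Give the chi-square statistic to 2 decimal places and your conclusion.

1.07; do not reject

cat         O        E   (O−E)²/E
A          51       46      0.543
B          51       50      0.020
C          61       62      0.016
D          46       51      0.490
Sum = 1.07
df = 3. Since 1.07 < 7.815, we do not reject H₀.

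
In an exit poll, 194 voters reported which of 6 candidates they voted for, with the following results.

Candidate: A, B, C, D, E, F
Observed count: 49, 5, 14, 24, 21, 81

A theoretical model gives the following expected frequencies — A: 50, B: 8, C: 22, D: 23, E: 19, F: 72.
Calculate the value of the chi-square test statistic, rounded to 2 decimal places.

5.43

χ² = (49−50)²/50 + (5−8)²/8 + (14−22)²/22 + (24−23)²/23 + (21−19)²/19 + (81−72)²/72
   = 0.020 + 1.125 + 2.909 + 0.043 + 0.211 + 1.125
Sum = 5.43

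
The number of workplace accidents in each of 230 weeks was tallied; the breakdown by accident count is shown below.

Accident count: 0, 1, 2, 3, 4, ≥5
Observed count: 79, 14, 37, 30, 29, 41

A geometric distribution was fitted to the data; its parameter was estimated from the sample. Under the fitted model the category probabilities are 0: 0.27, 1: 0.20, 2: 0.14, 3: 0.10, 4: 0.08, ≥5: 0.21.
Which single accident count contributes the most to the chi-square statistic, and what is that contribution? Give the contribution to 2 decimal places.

1, 22.26

Expected counts E_i = n·p_i: 230×0.27 = 62.1, 230×0.20 = 46, 230×0.14 = 32.2, 230×0.10 = 23, 230×0.08 = 18.4, 230×0.21 = 48.3.
cat         O        E   (O−E)²/E
0          79     62.1      4.599
1          14       46     22.261
2          37     32.2      0.716
3          30       23      2.130
4          29     18.4      6.107
≥5         41     48.3      1.103
The largest term is for 1: 22.26.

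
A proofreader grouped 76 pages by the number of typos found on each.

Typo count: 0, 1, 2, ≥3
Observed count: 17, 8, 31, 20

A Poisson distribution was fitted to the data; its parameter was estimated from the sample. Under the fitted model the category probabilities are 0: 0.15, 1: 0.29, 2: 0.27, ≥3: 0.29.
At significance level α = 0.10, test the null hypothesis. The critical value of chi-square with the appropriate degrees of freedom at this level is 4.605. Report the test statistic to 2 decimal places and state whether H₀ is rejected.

Expected counts E_i = n·p_i: 76×0.15 = 11.4, 76×0.29 = 22.04, 76×0.27 = 20.52, 76×0.29 = 22.04.
χ² = (17−11.4)²/11.4 + (8−22.04)²/22.04 + (31−20.52)²/20.52 + (20−22.04)²/22.04
   = 2.751 + 8.944 + 5.352 + 0.189
Sum = 17.24
df = 2. Since 17.24 > 4.605, we reject H₀.

17.24; reject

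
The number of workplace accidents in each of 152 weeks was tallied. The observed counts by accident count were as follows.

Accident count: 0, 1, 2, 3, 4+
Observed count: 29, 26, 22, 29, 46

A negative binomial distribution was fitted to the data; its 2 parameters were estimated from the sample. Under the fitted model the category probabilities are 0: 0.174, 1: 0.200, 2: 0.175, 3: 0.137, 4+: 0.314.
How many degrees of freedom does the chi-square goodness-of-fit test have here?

2

There are k = 5 categories and 2 parameters estimated from the data, so df = 5 − 1 − 2 = 2.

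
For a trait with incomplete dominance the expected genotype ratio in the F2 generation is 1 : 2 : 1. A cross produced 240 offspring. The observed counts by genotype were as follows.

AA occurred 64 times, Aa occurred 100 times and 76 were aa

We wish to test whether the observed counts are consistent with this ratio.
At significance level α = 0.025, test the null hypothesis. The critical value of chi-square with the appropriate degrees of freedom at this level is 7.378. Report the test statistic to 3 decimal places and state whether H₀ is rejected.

7.867; reject

Ratio total = 4. Expected counts: 240×1/4 = 60, 240×2/4 = 120, 240×1/4 = 60.
χ² = (64−60)²/60 + (100−120)²/120 + (76−60)²/60
   = 0.2667 + 3.3333 + 4.2667
Sum = 7.867
df = 2. Since 7.867 > 7.378, we reject H₀.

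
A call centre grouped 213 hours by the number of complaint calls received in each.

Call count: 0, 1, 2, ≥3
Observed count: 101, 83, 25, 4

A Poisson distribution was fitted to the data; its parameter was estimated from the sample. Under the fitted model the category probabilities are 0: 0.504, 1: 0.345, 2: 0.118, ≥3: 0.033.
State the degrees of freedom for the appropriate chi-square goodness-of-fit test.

2

There are k = 4 categories and 1 parameter estimated from the data, so df = 4 − 1 − 1 = 2.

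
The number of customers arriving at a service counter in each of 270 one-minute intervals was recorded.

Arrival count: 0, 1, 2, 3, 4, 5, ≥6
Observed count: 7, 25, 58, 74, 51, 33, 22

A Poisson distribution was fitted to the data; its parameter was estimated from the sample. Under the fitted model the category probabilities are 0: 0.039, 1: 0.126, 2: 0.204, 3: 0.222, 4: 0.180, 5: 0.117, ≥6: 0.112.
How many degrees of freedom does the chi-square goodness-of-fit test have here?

5

There are k = 7 categories and 1 parameter estimated from the data, so df = 7 − 1 − 1 = 5.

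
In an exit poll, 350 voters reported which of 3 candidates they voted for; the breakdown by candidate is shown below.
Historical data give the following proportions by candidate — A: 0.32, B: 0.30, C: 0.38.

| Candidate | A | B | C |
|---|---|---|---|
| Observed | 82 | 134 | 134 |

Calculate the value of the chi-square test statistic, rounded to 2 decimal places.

Expected counts E_i = n·p_i: 350×0.32 = 112, 350×0.30 = 105, 350×0.38 = 133.
A: (82 − 112)²/112 = 900/112 = 8.036
B: (134 − 105)²/105 = 841/105 = 8.010
C: (134 − 133)²/133 = 1/133 = 0.008
Sum = 16.05

16.05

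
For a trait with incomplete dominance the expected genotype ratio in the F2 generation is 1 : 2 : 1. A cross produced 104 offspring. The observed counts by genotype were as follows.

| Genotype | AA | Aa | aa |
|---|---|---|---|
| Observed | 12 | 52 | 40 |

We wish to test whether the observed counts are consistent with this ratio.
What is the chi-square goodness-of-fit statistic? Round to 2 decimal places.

Ratio total = 4. Expected counts: 104×1/4 = 26, 104×2/4 = 52, 104×1/4 = 26.
χ² = (12−26)²/26 + (52−52)²/52 + (40−26)²/26
   = 7.538 + 0.000 + 7.538
Sum = 15.08

15.08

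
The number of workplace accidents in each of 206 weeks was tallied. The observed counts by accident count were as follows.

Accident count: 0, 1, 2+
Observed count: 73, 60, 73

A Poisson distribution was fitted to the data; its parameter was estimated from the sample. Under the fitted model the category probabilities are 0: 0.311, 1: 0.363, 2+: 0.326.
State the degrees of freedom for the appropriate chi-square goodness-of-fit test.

There are k = 3 categories and 1 parameter estimated from the data, so df = 3 − 1 − 1 = 1.

1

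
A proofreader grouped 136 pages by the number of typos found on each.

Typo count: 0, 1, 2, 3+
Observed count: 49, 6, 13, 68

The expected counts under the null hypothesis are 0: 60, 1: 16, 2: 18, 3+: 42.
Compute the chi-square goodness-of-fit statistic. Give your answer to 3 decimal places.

0: (49 − 60)²/60 = 121/60 = 2.0167
1: (6 − 16)²/16 = 100/16 = 6.2500
2: (13 − 18)²/18 = 25/18 = 1.3889
3+: (68 − 42)²/42 = 676/42 = 16.0952
Sum = 25.751

25.751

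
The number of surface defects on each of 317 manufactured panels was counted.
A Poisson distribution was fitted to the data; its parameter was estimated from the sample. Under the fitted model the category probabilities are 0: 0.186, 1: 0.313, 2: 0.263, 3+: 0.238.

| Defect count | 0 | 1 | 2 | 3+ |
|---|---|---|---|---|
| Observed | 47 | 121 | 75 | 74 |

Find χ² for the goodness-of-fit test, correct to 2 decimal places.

Expected counts E_i = n·p_i: 317×0.186 = 58.962, 317×0.313 = 99.221, 317×0.263 = 83.371, 317×0.238 = 75.446.
0: (47 − 58.962)²/58.962 = 143.089444/58.962 = 2.427
1: (121 − 99.221)²/99.221 = 474.324841/99.221 = 4.780
2: (75 − 83.371)²/83.371 = 70.073641/83.371 = 0.841
3+: (74 − 75.446)²/75.446 = 2.090916/75.446 = 0.028
Sum = 8.08

8.08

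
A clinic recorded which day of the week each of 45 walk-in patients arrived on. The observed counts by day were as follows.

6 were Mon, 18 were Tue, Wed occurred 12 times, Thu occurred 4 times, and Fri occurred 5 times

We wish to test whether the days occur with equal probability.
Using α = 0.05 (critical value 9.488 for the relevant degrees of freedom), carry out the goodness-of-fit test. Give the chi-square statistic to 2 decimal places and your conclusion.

Expected count for each of the 5 categories: 45/5 = 9.
χ² = (6−9)²/9 + (18−9)²/9 + (12−9)²/9 + (4−9)²/9 + (5−9)²/9
   = 1.000 + 9.000 + 1.000 + 2.778 + 1.778
Sum = 15.56
df = 4. Since 15.56 > 9.488, we reject H₀.

15.56; reject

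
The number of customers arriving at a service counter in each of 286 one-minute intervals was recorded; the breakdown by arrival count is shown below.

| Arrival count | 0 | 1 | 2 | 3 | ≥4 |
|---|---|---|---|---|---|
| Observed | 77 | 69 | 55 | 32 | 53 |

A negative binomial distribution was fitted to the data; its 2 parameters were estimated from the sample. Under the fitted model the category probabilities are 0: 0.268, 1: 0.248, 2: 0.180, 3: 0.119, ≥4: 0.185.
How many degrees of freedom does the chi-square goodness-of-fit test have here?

There are k = 5 categories and 2 parameters estimated from the data, so df = 5 − 1 − 2 = 2.

2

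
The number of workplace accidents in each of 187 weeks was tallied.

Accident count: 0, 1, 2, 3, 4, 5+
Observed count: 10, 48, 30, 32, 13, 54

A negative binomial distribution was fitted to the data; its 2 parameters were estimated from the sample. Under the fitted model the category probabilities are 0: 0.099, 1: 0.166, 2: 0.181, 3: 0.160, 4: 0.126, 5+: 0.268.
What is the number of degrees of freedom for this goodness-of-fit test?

There are k = 6 categories and 2 parameters estimated from the data, so df = 6 − 1 − 2 = 3.

3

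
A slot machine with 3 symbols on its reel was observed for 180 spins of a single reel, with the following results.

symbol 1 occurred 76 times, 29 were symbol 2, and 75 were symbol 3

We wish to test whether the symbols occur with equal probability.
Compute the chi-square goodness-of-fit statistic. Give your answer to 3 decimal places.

24.033

Under H₀ each category has probability 1/3, so each expected count is 180/3 = 60.
cat           O        E   (O−E)²/E
symbol 1     76       60     4.2667
symbol 2     29       60    16.0167
symbol 3     75       60     3.7500
Sum = 24.033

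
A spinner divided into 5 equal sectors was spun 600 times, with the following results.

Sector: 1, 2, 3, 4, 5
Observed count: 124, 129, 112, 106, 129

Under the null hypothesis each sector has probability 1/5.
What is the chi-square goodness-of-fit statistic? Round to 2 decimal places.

3.65

Under H₀ each category has probability 1/5, so each expected count is 600/5 = 120.
1: (124 − 120)²/120 = 16/120 = 0.133
2: (129 − 120)²/120 = 81/120 = 0.675
3: (112 − 120)²/120 = 64/120 = 0.533
4: (106 − 120)²/120 = 196/120 = 1.633
5: (129 − 120)²/120 = 81/120 = 0.675
Sum = 3.65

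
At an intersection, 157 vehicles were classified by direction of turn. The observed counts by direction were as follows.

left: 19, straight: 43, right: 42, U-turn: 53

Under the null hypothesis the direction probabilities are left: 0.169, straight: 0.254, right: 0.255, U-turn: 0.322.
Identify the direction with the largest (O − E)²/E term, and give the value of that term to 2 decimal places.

Expected counts E_i = n·p_i: 157×0.169 = 26.533, 157×0.254 = 39.878, 157×0.255 = 40.035, 157×0.322 = 50.554.
χ² = (19−26.533)²/26.533 + (43−39.878)²/39.878 + (42−40.035)²/40.035 + (53−50.554)²/50.554
   = 2.139 + 0.244 + 0.096 + 0.118
The largest term is for left: 2.14.

left, 2.14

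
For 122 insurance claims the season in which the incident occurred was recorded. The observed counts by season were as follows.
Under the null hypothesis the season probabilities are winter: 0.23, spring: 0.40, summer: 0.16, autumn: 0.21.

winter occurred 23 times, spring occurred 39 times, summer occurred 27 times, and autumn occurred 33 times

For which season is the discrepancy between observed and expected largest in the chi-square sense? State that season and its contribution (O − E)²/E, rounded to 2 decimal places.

Expected counts E_i = n·p_i: 122×0.23 = 28.06, 122×0.40 = 48.8, 122×0.16 = 19.52, 122×0.21 = 25.62.
cat         O        E   (O−E)²/E
winter     23    28.06      0.912
spring     39     48.8      1.968
summer     27    19.52      2.866
autumn     33    25.62      2.126
The largest term is for summer: 2.87.

summer, 2.87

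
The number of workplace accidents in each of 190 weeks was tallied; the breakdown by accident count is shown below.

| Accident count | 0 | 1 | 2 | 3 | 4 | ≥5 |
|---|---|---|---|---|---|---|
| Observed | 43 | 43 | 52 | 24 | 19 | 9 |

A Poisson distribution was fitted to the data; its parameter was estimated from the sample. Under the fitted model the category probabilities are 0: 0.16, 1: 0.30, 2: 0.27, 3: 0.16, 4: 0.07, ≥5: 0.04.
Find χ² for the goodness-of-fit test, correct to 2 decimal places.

12.72

Expected counts E_i = n·p_i: 190×0.16 = 30.4, 190×0.30 = 57, 190×0.27 = 51.3, 190×0.16 = 30.4, 190×0.07 = 13.3, 190×0.04 = 7.6.
0: (43 − 30.4)²/30.4 = 158.76/30.4 = 5.222
1: (43 − 57)²/57 = 196/57 = 3.439
2: (52 − 51.3)²/51.3 = 0.49/51.3 = 0.010
3: (24 − 30.4)²/30.4 = 40.96/30.4 = 1.347
4: (19 − 13.3)²/13.3 = 32.49/13.3 = 2.443
≥5: (9 − 7.6)²/7.6 = 1.96/7.6 = 0.258
Sum = 12.72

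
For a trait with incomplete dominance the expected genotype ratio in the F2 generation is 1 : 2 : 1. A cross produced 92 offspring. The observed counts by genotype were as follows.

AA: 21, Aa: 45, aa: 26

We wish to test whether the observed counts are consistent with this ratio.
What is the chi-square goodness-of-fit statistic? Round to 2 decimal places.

0.59

Ratio total = 4. Expected counts: 92×1/4 = 23, 92×2/4 = 46, 92×1/4 = 23.
AA: (21 − 23)²/23 = 4/23 = 0.174
Aa: (45 − 46)²/46 = 1/46 = 0.022
aa: (26 − 23)²/23 = 9/23 = 0.391
Sum = 0.59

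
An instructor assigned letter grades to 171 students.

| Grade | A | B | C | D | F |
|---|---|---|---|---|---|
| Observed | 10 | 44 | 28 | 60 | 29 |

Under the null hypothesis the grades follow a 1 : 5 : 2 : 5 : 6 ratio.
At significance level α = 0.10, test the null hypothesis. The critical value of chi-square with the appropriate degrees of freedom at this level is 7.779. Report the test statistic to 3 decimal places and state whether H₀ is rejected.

Ratio total = 19. Expected counts: 171×1/19 = 9, 171×5/19 = 45, 171×2/19 = 18, 171×5/19 = 45, 171×6/19 = 54.
A: (10 − 9)²/9 = 1/9 = 0.1111
B: (44 − 45)²/45 = 1/45 = 0.0222
C: (28 − 18)²/18 = 100/18 = 5.5556
D: (60 − 45)²/45 = 225/45 = 5.0000
F: (29 − 54)²/54 = 625/54 = 11.5741
Sum = 22.263
df = 4. Since 22.263 > 7.779, we reject H₀.

22.263; reject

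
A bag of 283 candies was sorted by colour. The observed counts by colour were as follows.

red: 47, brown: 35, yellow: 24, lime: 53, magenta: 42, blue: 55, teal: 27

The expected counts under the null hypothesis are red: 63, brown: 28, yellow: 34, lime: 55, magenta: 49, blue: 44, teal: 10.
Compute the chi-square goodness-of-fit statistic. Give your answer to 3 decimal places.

41.477

cat          O        E   (O−E)²/E
red         47       63     4.0635
brown       35       28     1.7500
yellow      24       34     2.9412
lime        53       55     0.0727
magenta     42       49     1.0000
blue        55       44     2.7500
teal        27       10    28.9000
Sum = 41.477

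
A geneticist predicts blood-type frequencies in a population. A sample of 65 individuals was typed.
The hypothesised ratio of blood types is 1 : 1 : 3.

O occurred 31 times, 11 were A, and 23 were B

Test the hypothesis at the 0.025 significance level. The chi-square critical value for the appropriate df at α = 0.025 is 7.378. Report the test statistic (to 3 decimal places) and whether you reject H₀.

31.795; reject

Ratio total = 5. Expected counts: 65×1/5 = 13, 65×1/5 = 13, 65×3/5 = 39.
cat         O        E   (O−E)²/E
O          31       13    24.9231
A          11       13     0.3077
B          23       39     6.5641
Sum = 31.795
df = 2. Since 31.795 > 7.378, we reject H₀.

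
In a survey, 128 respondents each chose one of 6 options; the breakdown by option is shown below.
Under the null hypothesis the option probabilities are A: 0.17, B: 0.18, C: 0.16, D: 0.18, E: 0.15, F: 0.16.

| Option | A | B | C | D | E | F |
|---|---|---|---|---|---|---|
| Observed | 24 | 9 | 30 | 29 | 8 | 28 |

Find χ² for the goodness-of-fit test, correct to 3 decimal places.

24.048

Expected counts E_i = n·p_i: 128×0.17 = 21.76, 128×0.18 = 23.04, 128×0.16 = 20.48, 128×0.18 = 23.04, 128×0.15 = 19.2, 128×0.16 = 20.48.
χ² = (24−21.76)²/21.76 + (9−23.04)²/23.04 + (30−20.48)²/20.48 + (29−23.04)²/23.04 + (8−19.2)²/19.2 + (28−20.48)²/20.48
   = 0.2306 + 8.5556 + 4.4253 + 1.5417 + 6.5333 + 2.7613
Sum = 24.048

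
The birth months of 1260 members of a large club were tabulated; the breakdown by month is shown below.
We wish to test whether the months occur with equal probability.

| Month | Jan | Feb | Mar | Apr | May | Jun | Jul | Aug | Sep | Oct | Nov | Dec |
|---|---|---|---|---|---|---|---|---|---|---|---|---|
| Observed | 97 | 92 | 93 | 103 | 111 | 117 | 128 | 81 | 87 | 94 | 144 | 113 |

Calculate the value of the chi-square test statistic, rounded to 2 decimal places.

35.20

Expected count for each of the 12 categories: 1260/12 = 105.
cat         O        E   (O−E)²/E
Jan        97      105      0.610
Feb        92      105      1.610
Mar        93      105      1.371
Apr       103      105      0.038
May       111      105      0.343
Jun       117      105      1.371
Jul       128      105      5.038
Aug        81      105      5.486
Sep        87      105      3.086
Oct        94      105      1.152
Nov       144      105     14.486
Dec       113      105      0.610
Sum = 35.20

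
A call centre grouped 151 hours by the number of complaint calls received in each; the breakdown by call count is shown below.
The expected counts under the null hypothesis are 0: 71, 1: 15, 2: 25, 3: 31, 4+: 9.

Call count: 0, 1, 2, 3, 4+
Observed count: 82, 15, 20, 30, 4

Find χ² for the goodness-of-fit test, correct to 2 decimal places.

5.51

cat         O        E   (O−E)²/E
0          82       71      1.704
1          15       15      0.000
2          20       25      1.000
3          30       31      0.032
4+          4        9      2.778
Sum = 5.51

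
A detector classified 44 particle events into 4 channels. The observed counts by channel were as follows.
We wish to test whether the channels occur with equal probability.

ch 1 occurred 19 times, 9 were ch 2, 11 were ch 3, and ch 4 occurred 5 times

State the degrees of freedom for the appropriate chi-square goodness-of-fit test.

3

There are k = 4 categories and no parameters were estimated from the data, so df = 4 − 1 = 3.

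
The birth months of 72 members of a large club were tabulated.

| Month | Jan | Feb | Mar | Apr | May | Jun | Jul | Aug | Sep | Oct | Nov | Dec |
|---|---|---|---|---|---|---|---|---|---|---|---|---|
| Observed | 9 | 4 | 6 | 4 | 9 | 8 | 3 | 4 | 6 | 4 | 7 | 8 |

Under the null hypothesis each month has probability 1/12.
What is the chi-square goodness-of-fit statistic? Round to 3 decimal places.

Expected count for each of the 12 categories: 72/12 = 6.
cat         O        E   (O−E)²/E
Jan         9        6     1.5000
Feb         4        6     0.6667
Mar         6        6     0.0000
Apr         4        6     0.6667
May         9        6     1.5000
Jun         8        6     0.6667
Jul         3        6     1.5000
Aug         4        6     0.6667
Sep         6        6     0.0000
Oct         4        6     0.6667
Nov         7        6     0.1667
Dec         8        6     0.6667
Sum = 8.667

8.667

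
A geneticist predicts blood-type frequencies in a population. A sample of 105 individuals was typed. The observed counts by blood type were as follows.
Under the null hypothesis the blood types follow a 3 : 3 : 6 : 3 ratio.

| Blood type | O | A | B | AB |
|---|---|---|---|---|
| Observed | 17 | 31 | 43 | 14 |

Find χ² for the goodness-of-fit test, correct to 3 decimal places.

Ratio total = 15. Expected counts: 105×3/15 = 21, 105×3/15 = 21, 105×6/15 = 42, 105×3/15 = 21.
χ² = (17−21)²/21 + (31−21)²/21 + (43−42)²/42 + (14−21)²/21
   = 0.7619 + 4.7619 + 0.0238 + 2.3333
Sum = 7.881

7.881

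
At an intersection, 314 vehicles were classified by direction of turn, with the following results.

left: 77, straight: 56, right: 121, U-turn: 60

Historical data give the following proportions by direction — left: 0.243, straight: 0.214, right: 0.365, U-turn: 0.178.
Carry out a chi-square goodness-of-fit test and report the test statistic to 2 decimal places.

Expected counts E_i = n·p_i: 314×0.243 = 76.302, 314×0.214 = 67.196, 314×0.365 = 114.61, 314×0.178 = 55.892.
cat           O        E   (O−E)²/E
left         77   76.302      0.006
straight     56   67.196      1.865
right       121   114.61      0.356
U-turn       60   55.892      0.302
Sum = 2.53

2.53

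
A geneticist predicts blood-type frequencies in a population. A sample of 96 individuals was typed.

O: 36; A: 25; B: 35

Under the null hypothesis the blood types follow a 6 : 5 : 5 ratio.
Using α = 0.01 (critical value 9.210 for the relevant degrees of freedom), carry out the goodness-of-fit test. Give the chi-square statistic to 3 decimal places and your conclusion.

Ratio total = 16. Expected counts: 96×6/16 = 36, 96×5/16 = 30, 96×5/16 = 30.
χ² = (36−36)²/36 + (25−30)²/30 + (35−30)²/30
   = 0.0000 + 0.8333 + 0.8333
Sum = 1.667
df = 2. Since 1.667 < 9.210, we do not reject H₀.

1.667; do not reject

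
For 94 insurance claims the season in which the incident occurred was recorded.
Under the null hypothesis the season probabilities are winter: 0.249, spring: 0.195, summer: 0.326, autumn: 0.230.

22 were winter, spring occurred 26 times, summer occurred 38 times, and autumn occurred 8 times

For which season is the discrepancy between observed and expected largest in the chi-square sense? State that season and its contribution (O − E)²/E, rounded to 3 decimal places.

Expected counts E_i = n·p_i: 94×0.249 = 23.406, 94×0.195 = 18.33, 94×0.326 = 30.644, 94×0.230 = 21.62.
cat         O        E   (O−E)²/E
winter     22   23.406     0.0845
spring     26    18.33     3.2094
summer     38   30.644     1.7658
autumn      8    21.62     8.5802
The largest term is for autumn: 8.580.

autumn, 8.580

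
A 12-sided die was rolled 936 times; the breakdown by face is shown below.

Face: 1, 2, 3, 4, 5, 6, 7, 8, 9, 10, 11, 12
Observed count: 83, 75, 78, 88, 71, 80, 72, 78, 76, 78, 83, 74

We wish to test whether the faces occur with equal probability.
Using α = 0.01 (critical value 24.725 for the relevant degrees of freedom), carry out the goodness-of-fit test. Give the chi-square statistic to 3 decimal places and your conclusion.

3.436; do not reject

Expected count for each of the 12 categories: 936/12 = 78.
χ² = (83−78)²/78 + (75−78)²/78 + (78−78)²/78 + (88−78)²/78 + (71−78)²/78 + (80−78)²/78 + (72−78)²/78 + (78−78)²/78 + (76−78)²/78 + (78−78)²/78 + (83−78)²/78 + (74−78)²/78
   = 0.3205 + 0.1154 + 0.0000 + 1.2821 + 0.6282 + 0.0513 + 0.4615 + 0.0000 + 0.0513 + 0.0000 + 0.3205 + 0.2051
Sum = 3.436
df = 11. Since 3.436 < 24.725, we do not reject H₀.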